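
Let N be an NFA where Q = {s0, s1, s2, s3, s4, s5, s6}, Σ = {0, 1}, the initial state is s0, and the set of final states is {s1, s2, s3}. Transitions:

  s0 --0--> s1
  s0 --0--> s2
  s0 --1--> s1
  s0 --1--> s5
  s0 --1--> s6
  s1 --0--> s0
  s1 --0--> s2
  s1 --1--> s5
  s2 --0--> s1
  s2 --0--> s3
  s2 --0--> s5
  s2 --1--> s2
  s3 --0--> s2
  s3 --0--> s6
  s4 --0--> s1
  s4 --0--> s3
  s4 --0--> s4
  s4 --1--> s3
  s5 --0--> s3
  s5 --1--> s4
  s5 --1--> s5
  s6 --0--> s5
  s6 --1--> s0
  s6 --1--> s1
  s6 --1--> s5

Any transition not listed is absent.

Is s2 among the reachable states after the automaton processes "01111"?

Start in {s0}.
Read '0': s0→{s1, s2}; now {s1, s2}.
Read '1': s1→{s5}, s2→{s2}; now {s2, s5}.
Read '1': s2→{s2}, s5→{s4, s5}; now {s2, s4, s5}.
Read '1': s2→{s2}, s4→{s3}, s5→{s4, s5}; now {s2, s3, s4, s5}.
Read '1': s2→{s2}, s3→∅, s4→{s3}, s5→{s4, s5}; now {s2, s3, s4, s5}.
State s2 is in {s2, s3, s4, s5}.

Yes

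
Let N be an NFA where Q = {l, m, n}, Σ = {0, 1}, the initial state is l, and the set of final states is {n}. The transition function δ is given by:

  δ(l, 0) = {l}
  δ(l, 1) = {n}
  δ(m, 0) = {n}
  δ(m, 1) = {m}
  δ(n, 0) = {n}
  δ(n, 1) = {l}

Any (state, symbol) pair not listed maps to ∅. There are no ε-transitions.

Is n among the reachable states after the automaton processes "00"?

No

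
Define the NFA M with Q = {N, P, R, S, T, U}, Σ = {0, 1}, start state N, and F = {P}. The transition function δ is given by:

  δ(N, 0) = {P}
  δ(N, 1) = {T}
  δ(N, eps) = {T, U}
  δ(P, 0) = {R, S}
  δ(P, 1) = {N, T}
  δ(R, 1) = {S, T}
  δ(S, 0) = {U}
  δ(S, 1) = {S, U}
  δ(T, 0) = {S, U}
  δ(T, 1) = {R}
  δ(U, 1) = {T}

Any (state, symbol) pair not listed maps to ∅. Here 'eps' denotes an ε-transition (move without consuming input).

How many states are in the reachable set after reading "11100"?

1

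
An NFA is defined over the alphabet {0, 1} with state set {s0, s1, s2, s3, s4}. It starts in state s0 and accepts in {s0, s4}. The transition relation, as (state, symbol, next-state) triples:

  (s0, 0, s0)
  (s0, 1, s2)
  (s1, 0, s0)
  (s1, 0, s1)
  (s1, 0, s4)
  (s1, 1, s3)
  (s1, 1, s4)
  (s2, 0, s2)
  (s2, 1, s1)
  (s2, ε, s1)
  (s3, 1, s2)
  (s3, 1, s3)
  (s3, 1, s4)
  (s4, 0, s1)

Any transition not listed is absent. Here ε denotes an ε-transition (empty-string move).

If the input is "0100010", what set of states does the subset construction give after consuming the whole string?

{s0, s1, s2, s4}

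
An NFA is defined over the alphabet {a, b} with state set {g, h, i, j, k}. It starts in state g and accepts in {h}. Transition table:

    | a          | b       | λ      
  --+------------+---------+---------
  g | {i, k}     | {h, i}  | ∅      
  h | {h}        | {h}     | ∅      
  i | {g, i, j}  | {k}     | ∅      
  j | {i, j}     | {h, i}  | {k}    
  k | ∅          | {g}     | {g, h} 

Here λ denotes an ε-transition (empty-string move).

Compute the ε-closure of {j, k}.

{g, h, j, k}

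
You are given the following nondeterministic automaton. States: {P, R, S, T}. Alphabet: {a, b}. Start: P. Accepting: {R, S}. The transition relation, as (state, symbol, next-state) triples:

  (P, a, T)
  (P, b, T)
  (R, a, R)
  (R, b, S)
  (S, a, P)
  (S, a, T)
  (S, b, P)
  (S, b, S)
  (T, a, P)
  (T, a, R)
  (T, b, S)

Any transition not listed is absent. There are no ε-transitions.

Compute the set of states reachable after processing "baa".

{R, T}

Start in {P}.
Read 'b': {P} → {T}.
Read 'a': {T} → {P, R}.
Read 'a': {P, R} → {R, T}.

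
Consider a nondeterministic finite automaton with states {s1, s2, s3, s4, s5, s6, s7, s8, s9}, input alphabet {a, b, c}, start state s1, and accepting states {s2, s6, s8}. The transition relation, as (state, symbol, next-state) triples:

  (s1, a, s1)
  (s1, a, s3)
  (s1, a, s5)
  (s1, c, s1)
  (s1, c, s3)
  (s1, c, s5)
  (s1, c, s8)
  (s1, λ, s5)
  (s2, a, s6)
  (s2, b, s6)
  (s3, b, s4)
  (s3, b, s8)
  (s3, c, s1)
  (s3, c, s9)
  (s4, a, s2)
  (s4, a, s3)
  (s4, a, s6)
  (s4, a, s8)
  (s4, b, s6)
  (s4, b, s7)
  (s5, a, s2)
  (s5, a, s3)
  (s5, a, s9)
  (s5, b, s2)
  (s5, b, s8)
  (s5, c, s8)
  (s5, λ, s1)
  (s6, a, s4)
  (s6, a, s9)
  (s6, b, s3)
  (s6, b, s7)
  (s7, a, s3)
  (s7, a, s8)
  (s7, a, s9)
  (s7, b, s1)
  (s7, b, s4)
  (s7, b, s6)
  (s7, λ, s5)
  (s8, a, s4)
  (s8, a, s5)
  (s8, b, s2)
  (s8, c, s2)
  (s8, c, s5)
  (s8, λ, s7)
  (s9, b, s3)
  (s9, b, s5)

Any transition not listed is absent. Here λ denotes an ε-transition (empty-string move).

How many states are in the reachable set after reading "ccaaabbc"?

7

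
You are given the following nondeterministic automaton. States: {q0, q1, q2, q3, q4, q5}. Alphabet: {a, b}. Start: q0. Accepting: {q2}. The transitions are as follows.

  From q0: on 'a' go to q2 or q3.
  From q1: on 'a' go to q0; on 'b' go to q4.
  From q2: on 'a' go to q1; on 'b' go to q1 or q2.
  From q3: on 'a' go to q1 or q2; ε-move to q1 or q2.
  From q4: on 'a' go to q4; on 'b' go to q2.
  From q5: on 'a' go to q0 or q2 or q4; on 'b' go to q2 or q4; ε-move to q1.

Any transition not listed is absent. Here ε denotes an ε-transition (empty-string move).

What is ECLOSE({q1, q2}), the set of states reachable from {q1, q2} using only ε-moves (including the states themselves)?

Begin with {q1, q2}.
No ε-moves leave this set, so the closure equals the set itself.

{q1, q2}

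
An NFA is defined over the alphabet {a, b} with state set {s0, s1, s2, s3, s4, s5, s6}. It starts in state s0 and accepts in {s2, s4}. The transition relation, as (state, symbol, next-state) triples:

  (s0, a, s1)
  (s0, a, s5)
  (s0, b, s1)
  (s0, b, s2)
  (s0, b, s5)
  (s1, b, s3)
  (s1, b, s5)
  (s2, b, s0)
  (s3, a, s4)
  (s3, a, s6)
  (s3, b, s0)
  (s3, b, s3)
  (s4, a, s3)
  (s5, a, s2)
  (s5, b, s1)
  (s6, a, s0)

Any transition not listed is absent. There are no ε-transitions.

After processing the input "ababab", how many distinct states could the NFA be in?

Start in {s0}.
Read 'a': {s0} → {s1, s5}.
Read 'b': {s1, s5} → {s1, s3, s5}.
Read 'a': {s1, s3, s5} → {s2, s4, s6}.
Read 'b': {s2, s4, s6} → {s0}.
Read 'a': {s0} → {s1, s5}.
Read 'b': {s1, s5} → {s1, s3, s5}.
That set has 3 states.

3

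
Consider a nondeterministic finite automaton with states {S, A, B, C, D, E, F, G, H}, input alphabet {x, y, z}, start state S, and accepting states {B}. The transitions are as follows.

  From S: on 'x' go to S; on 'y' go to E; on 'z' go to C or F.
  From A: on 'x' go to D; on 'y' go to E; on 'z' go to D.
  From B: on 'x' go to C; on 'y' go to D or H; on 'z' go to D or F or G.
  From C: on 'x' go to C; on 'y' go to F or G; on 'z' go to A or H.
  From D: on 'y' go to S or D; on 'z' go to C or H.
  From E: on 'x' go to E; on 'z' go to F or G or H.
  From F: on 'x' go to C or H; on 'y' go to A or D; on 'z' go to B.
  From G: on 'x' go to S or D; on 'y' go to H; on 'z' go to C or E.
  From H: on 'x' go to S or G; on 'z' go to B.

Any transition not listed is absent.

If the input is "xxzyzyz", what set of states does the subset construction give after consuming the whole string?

{B, C, E, F, H}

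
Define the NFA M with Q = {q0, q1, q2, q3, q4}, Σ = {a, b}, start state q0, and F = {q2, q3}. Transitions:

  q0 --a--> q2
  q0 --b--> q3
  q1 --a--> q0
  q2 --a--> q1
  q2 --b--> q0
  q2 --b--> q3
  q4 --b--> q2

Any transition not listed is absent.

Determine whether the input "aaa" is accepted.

No

Start in {q0}.
Read 'a': {q0} → {q2}.
Read 'a': {q2} → {q1}.
Read 'a': {q1} → {q0}.
The final set {q0} contains no accepting state.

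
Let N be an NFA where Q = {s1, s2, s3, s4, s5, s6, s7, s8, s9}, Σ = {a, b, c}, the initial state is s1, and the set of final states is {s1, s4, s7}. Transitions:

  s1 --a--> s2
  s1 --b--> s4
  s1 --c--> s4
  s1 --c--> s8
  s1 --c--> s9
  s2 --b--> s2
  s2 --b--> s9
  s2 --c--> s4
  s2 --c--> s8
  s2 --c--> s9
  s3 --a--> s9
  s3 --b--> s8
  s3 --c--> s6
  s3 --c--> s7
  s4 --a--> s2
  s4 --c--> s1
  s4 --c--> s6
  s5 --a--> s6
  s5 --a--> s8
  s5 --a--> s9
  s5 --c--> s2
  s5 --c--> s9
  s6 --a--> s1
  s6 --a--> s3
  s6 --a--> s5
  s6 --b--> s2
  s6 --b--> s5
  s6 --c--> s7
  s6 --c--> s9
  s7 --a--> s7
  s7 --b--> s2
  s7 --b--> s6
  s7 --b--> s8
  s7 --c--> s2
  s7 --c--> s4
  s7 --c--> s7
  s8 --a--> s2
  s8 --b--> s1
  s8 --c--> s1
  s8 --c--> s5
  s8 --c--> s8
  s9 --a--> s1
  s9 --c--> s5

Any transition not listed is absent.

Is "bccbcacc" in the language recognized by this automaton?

Yes

Start in {s1}.
Read 'b': s1→{s4}; now {s4}.
Read 'c': s4→{s1, s6}; now {s1, s6}.
Read 'c': s1→{s4, s8, s9}, s6→{s7, s9}; now {s4, s7, s8, s9}.
Read 'b': s4→∅, s7→{s2, s6, s8}, s8→{s1}, s9→∅; now {s1, s2, s6, s8}.
Read 'c': s1→{s4, s8, s9}, s2→{s4, s8, s9}, s6→{s7, s9}, s8→{s1, s5, s8}; now {s1, s4, s5, s7, s8, s9}.
Read 'a': s1→{s2}, s4→{s2}, s5→{s6, s8, s9}, s7→{s7}, s8→{s2}, s9→{s1}; now {s1, s2, s6, s7, s8, s9}.
Read 'c': s1→{s4, s8, s9}, s2→{s4, s8, s9}, s6→{s7, s9}, s7→{s2, s4, s7}, s8→{s1, s5, s8}, s9→{s5}; now {s1, s2, s4, s5, s7, s8, s9}.
Read 'c': s1→{s4, s8, s9}, s2→{s4, s8, s9}, s4→{s1, s6}, s5→{s2, s9}, s7→{s2, s4, s7}, s8→{s1, s5, s8}, s9→{s5}; now {s1, s2, s4, s5, s6, s7, s8, s9}.
The final set {s1, s2, s4, s5, s6, s7, s8, s9} contains the accepting states s1, s4, s7.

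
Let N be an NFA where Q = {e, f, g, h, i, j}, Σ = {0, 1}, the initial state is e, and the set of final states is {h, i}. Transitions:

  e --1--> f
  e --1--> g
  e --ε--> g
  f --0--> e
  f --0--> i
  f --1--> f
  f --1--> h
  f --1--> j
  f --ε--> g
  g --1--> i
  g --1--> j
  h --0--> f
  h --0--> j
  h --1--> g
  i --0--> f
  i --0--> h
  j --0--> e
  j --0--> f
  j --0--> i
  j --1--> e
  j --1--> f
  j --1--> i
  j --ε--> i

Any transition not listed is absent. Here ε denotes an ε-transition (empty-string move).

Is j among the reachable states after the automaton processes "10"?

Start: ε-closure({e}) = {e, g}.
Read '1': {e, g} → {f, g, i, j}.
Read '0': {f, g, i, j} → {e, f, g, h, i}.
State j is not in {e, f, g, h, i}.

No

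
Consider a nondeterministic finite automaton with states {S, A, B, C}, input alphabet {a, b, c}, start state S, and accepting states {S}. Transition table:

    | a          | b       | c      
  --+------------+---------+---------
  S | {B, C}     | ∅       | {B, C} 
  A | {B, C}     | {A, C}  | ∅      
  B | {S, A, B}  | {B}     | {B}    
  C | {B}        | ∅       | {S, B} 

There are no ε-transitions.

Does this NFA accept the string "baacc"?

Start in {S}.
Read 'b': S→∅; now ∅.
The set is empty and remains empty for the remaining 4 symbols.
The final set ∅ contains no accepting state.

No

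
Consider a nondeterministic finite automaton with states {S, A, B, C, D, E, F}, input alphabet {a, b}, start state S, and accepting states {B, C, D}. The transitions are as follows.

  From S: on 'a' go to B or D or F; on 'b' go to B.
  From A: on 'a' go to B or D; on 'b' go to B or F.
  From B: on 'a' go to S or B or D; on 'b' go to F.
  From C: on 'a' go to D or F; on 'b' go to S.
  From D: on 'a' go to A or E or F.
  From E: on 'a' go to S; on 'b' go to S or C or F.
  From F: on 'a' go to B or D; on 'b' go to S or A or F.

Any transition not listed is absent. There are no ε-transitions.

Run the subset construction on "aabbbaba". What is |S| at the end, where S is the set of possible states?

Start in {S}.
Read 'a': S→{B, D, F}; now {B, D, F}.
Read 'a': B→{S, B, D}, D→{A, E, F}, F→{B, D}; now {S, A, B, D, E, F}.
Read 'b': S→{B}, A→{B, F}, B→{F}, D→∅, E→{S, C, F}, F→{S, A, F}; now {S, A, B, C, F}.
Read 'b': S→{B}, A→{B, F}, B→{F}, C→{S}, F→{S, A, F}; now {S, A, B, F}.
Read 'b': S→{B}, A→{B, F}, B→{F}, F→{S, A, F}; now {S, A, B, F}.
Read 'a': S→{B, D, F}, A→{B, D}, B→{S, B, D}, F→{B, D}; now {S, B, D, F}.
Read 'b': S→{B}, B→{F}, D→∅, F→{S, A, F}; now {S, A, B, F}.
Read 'a': S→{B, D, F}, A→{B, D}, B→{S, B, D}, F→{B, D}; now {S, B, D, F}.
That set has 4 states.

4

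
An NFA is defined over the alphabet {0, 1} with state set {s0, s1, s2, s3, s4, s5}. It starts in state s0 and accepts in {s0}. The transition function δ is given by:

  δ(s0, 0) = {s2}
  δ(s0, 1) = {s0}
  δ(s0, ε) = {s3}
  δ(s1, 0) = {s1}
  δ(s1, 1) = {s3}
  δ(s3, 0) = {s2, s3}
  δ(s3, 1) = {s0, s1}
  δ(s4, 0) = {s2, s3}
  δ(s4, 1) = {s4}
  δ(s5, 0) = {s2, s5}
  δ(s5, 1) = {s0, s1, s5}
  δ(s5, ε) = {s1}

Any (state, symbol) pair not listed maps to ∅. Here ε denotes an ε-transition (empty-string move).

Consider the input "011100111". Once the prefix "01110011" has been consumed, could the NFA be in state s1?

Yes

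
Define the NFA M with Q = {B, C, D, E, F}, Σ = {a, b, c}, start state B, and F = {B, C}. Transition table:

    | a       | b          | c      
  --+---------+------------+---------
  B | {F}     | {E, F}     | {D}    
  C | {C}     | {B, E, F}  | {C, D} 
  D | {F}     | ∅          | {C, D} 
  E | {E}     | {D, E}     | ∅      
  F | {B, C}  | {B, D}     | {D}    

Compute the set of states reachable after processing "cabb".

{E, F}

Start in {B}.
Read 'c': B→{D}; now {D}.
Read 'a': D→{F}; now {F}.
Read 'b': F→{B, D}; now {B, D}.
Read 'b': B→{E, F}, D→∅; now {E, F}.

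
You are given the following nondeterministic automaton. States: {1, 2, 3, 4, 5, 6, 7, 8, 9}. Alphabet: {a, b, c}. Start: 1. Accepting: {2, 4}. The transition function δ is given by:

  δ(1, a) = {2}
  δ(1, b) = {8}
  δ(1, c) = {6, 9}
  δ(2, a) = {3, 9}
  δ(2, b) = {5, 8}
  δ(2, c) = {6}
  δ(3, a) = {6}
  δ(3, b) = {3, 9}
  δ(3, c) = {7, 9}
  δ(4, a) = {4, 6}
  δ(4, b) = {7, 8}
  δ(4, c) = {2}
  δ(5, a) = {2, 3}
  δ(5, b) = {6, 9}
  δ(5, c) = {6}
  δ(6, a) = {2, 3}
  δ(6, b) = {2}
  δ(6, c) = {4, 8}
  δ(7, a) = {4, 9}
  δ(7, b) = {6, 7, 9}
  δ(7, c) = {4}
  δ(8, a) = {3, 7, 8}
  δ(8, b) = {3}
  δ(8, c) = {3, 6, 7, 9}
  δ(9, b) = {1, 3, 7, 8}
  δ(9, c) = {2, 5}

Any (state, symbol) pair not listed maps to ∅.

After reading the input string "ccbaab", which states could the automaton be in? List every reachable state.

Start in {1}.
Read 'c': 1→{6, 9}; now {6, 9}.
Read 'c': 6→{4, 8}, 9→{2, 5}; now {2, 4, 5, 8}.
Read 'b': 2→{5, 8}, 4→{7, 8}, 5→{6, 9}, 8→{3}; now {3, 5, 6, 7, 8, 9}.
Read 'a': 3→{6}, 5→{2, 3}, 6→{2, 3}, 7→{4, 9}, 8→{3, 7, 8}, 9→∅; now {2, 3, 4, 6, 7, 8, 9}.
Read 'a': 2→{3, 9}, 3→{6}, 4→{4, 6}, 6→{2, 3}, 7→{4, 9}, 8→{3, 7, 8}, 9→∅; now {2, 3, 4, 6, 7, 8, 9}.
Read 'b': 2→{5, 8}, 3→{3, 9}, 4→{7, 8}, 6→{2}, 7→{6, 7, 9}, 8→{3}, 9→{1, 3, 7, 8}; now {1, 2, 3, 5, 6, 7, 8, 9}.

{1, 2, 3, 5, 6, 7, 8, 9}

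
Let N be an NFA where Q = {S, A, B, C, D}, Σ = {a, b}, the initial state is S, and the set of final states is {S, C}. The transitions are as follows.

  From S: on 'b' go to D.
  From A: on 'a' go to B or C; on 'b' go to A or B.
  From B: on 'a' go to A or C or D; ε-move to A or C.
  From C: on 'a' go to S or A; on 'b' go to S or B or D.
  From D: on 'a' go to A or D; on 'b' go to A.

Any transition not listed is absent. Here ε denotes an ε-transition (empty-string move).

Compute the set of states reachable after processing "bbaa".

Start in {S}.
Read 'b': {S} → {D}.
Read 'b': {D} → {A}.
Read 'a': {A} → {A, B, C}.
Read 'a': {A, B, C} → {S, A, B, C, D}.

{S, A, B, C, D}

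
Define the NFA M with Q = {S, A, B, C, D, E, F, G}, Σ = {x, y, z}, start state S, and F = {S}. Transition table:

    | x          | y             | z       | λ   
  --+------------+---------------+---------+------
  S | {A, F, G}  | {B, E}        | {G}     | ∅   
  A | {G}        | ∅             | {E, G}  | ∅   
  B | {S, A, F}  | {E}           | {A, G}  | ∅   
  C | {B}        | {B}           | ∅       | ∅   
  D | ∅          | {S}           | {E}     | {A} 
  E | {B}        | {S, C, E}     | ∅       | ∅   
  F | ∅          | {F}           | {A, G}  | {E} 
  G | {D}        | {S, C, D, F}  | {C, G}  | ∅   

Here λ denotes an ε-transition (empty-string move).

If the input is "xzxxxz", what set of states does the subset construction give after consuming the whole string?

Start in {S}.
Read 'x': S→{A, F, G}; union {A, F, G}; ε-closure = {A, E, F, G}.
Read 'z': A→{E, G}, E→∅, F→{A, G}, G→{C, G}; now {A, C, E, G}.
Read 'x': A→{G}, C→{B}, E→{B}, G→{D}; union {B, D, G}; ε-closure = {A, B, D, G}.
Read 'x': A→{G}, B→{S, A, F}, D→∅, G→{D}; union {S, A, D, F, G}; ε-closure = {S, A, D, E, F, G}.
Read 'x': S→{A, F, G}, A→{G}, D→∅, E→{B}, F→∅, G→{D}; union {A, B, D, F, G}; ε-closure = {A, B, D, E, F, G}.
Read 'z': A→{E, G}, B→{A, G}, D→{E}, E→∅, F→{A, G}, G→{C, G}; now {A, C, E, G}.

{A, C, E, G}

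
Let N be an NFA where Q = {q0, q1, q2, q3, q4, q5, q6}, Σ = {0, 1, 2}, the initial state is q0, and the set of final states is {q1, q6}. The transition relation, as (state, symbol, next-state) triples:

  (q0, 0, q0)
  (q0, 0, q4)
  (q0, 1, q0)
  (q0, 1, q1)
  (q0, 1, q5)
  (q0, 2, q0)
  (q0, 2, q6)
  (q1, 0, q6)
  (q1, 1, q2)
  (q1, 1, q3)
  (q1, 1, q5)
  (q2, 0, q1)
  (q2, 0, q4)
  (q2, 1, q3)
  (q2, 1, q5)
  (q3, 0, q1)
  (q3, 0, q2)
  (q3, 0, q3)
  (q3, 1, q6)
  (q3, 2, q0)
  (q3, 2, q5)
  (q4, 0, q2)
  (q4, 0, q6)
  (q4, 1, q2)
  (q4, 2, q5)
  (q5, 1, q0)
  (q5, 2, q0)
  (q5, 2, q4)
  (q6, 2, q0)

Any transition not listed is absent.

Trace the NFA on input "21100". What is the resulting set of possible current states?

{q0, q1, q2, q3, q4, q6}

Start in {q0}.
Read '2': {q0} → {q0, q6}.
Read '1': {q0, q6} → {q0, q1, q5}.
Read '1': {q0, q1, q5} → {q0, q1, q2, q3, q5}.
Read '0': {q0, q1, q2, q3, q5} → {q0, q1, q2, q3, q4, q6}.
Read '0': {q0, q1, q2, q3, q4, q6} → {q0, q1, q2, q3, q4, q6}.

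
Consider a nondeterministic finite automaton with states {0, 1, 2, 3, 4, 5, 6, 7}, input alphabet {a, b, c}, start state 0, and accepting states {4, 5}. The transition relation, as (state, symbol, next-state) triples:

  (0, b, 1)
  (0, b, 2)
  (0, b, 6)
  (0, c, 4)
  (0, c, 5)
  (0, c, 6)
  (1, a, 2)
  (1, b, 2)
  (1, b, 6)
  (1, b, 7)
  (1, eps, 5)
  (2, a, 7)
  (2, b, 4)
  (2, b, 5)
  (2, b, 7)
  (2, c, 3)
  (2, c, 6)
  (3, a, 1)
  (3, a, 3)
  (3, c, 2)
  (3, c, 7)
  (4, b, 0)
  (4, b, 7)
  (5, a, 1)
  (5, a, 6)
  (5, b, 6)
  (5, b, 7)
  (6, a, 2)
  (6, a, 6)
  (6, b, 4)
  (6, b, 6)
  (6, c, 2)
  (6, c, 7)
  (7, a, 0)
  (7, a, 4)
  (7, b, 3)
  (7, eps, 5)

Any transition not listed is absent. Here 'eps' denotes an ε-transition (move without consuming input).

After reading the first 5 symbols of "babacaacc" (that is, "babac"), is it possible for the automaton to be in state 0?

No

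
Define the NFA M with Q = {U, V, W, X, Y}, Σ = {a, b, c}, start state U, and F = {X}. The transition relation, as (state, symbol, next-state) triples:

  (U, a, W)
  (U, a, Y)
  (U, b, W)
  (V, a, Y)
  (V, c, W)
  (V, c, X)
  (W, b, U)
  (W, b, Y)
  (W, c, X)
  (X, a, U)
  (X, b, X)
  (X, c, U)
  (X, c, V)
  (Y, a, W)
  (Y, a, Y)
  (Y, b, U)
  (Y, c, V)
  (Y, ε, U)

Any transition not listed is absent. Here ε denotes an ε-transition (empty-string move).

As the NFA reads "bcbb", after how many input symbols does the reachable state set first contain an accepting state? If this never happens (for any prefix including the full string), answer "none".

2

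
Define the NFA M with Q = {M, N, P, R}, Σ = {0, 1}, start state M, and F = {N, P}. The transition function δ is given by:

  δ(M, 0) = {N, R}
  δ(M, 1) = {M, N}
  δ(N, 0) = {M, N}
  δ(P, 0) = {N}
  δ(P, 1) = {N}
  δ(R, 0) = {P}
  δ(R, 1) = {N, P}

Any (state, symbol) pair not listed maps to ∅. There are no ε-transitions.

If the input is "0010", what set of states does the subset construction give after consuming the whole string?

{M, N, R}

Start in {M}.
Read '0': M→{N, R}; now {N, R}.
Read '0': N→{M, N}, R→{P}; now {M, N, P}.
Read '1': M→{M, N}, N→∅, P→{N}; now {M, N}.
Read '0': M→{N, R}, N→{M, N}; now {M, N, R}.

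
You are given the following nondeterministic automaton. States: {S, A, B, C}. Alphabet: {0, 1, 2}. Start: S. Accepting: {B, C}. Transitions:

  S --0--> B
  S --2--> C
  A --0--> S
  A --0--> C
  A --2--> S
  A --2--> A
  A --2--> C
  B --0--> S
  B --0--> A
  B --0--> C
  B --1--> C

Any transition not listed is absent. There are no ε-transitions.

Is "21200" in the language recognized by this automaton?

No

Start in {S}.
Read '2': S→{C}; now {C}.
Read '1': C→∅; now ∅.
The set is empty and remains empty for the remaining 3 symbols.
The final set ∅ contains no accepting state.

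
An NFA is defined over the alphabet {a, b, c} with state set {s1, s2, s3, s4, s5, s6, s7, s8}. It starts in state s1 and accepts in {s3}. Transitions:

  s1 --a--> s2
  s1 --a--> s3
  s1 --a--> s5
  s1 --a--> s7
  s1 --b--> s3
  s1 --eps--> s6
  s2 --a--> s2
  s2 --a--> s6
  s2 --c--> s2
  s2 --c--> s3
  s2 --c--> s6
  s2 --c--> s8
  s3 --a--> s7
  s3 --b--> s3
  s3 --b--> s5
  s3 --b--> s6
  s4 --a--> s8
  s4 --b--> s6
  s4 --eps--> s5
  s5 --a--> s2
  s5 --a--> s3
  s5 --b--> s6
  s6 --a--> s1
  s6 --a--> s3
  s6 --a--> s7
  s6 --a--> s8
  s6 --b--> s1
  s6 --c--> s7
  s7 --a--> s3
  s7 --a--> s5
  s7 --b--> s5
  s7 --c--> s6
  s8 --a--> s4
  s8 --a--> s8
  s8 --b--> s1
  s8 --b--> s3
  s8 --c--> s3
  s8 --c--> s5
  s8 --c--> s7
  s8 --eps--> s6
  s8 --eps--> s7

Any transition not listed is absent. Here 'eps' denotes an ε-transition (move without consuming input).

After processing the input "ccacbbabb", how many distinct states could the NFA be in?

4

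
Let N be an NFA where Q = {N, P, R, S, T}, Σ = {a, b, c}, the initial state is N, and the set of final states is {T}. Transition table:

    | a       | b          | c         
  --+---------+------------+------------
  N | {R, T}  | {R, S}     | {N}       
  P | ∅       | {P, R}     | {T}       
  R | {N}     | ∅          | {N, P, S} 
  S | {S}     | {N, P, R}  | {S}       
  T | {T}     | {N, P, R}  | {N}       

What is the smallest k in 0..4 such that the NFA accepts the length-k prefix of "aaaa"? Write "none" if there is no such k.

Start in {N}.
Read 'a': N→{R, T}; now {R, T}.
None of the earlier sets intersect F, but {R, T} does.

1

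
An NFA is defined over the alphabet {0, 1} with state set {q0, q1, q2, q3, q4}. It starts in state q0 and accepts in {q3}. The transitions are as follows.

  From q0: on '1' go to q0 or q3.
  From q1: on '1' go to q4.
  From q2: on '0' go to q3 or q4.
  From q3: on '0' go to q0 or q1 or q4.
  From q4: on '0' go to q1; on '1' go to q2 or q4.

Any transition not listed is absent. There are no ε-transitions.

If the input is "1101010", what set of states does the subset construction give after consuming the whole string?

Start in {q0}.
Read '1': {q0} → {q0, q3}.
Read '1': {q0, q3} → {q0, q3}.
Read '0': {q0, q3} → {q0, q1, q4}.
Read '1': {q0, q1, q4} → {q0, q2, q3, q4}.
Read '0': {q0, q2, q3, q4} → {q0, q1, q3, q4}.
Read '1': {q0, q1, q3, q4} → {q0, q2, q3, q4}.
Read '0': {q0, q2, q3, q4} → {q0, q1, q3, q4}.

{q0, q1, q3, q4}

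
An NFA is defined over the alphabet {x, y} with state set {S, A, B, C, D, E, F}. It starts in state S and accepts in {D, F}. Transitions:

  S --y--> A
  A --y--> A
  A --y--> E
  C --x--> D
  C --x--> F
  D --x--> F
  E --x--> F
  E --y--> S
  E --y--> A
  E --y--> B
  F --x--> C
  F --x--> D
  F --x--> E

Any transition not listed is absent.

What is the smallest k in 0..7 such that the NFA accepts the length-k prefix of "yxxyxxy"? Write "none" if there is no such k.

none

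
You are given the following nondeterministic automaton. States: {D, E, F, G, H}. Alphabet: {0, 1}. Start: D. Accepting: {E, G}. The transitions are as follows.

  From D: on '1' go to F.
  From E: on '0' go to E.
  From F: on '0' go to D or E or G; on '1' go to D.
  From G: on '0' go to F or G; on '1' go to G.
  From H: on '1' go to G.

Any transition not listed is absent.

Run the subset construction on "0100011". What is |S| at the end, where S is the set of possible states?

0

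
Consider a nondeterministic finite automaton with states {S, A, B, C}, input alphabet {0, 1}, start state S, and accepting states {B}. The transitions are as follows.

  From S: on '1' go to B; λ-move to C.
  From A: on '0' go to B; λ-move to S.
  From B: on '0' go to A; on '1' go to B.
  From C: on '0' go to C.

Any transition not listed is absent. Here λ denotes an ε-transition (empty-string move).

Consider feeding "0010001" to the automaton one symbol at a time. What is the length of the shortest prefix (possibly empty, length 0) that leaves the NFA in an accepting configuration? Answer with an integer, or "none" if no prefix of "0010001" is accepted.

Start: ε-closure({S}) = {S, C}.
Read '0': {S, C} → {C}.
Read '0': {C} → {C}.
Read '1': {C} → ∅.
The set is empty and remains empty for the remaining 4 symbols.
No reachable set along the way intersects F.

none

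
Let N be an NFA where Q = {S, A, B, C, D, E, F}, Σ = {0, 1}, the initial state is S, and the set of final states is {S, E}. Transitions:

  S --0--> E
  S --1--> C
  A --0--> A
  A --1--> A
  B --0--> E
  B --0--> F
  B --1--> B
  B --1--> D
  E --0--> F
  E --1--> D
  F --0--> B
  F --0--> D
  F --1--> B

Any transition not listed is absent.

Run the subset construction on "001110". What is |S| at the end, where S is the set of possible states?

2

Start in {S}.
Read '0': S→{E}; now {E}.
Read '0': E→{F}; now {F}.
Read '1': F→{B}; now {B}.
Read '1': B→{B, D}; now {B, D}.
Read '1': B→{B, D}, D→∅; now {B, D}.
Read '0': B→{E, F}, D→∅; now {E, F}.
That set has 2 states.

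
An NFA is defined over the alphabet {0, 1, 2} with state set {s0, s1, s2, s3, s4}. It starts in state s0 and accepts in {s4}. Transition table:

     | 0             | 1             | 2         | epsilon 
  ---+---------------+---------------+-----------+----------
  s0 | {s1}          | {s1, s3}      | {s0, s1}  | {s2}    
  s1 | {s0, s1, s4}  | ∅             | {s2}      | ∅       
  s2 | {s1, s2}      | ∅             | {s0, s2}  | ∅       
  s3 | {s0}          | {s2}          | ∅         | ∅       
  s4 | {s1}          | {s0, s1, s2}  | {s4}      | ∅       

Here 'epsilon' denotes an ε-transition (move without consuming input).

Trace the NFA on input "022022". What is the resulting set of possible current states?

{s0, s1, s2, s4}

Start: ε-closure({s0}) = {s0, s2}.
Read '0': s0→{s1}, s2→{s1, s2}; now {s1, s2}.
Read '2': s1→{s2}, s2→{s0, s2}; now {s0, s2}.
Read '2': s0→{s0, s1}, s2→{s0, s2}; now {s0, s1, s2}.
Read '0': s0→{s1}, s1→{s0, s1, s4}, s2→{s1, s2}; now {s0, s1, s2, s4}.
Read '2': s0→{s0, s1}, s1→{s2}, s2→{s0, s2}, s4→{s4}; now {s0, s1, s2, s4}.
Read '2': s0→{s0, s1}, s1→{s2}, s2→{s0, s2}, s4→{s4}; now {s0, s1, s2, s4}.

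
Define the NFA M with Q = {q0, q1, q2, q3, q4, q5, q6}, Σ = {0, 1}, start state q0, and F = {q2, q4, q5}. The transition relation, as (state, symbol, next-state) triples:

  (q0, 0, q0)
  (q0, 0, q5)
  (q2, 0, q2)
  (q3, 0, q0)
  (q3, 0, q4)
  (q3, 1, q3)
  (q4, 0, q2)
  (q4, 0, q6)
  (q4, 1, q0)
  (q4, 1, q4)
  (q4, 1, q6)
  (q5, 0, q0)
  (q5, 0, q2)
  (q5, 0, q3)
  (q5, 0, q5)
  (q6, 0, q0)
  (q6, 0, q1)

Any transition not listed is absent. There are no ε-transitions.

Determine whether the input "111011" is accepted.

No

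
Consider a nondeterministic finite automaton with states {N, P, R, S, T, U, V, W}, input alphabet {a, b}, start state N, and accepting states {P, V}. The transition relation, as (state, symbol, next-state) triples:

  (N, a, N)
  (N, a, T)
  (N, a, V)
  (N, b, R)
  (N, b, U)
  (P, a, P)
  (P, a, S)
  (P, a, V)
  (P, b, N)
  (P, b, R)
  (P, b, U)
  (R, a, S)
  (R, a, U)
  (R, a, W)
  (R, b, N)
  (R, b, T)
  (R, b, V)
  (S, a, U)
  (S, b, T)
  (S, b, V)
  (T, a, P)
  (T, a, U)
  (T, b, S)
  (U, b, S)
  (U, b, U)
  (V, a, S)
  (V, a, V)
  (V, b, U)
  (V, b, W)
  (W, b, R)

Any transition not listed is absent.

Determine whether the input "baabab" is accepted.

Start in {N}.
Read 'b': N→{R, U}; now {R, U}.
Read 'a': R→{S, U, W}, U→∅; now {S, U, W}.
Read 'a': S→{U}, U→∅, W→∅; now {U}.
Read 'b': U→{S, U}; now {S, U}.
Read 'a': S→{U}, U→∅; now {U}.
Read 'b': U→{S, U}; now {S, U}.
The final set {S, U} contains no accepting state.

No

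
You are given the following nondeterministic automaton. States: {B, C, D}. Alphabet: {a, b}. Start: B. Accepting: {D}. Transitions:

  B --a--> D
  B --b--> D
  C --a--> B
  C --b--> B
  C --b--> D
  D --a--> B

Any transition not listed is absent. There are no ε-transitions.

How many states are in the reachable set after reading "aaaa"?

Start in {B}.
Read 'a': {B} → {D}.
Read 'a': {D} → {B}.
Read 'a': {B} → {D}.
Read 'a': {D} → {B}.
That set has 1 state.

1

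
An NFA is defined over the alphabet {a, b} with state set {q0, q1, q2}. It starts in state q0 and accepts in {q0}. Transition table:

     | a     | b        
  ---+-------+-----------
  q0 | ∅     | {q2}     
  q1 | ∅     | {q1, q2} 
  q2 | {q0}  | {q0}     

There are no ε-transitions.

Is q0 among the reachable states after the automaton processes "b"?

Start in {q0}.
Read 'b': {q0} → {q2}.
State q0 is not in {q2}.

No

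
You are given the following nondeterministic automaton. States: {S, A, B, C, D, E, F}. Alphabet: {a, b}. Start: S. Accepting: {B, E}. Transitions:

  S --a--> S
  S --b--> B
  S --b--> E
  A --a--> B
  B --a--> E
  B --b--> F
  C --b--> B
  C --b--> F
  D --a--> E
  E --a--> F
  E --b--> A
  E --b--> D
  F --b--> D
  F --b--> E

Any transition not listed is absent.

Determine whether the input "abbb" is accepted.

Yes

Start in {S}.
Read 'a': S→{S}; now {S}.
Read 'b': S→{B, E}; now {B, E}.
Read 'b': B→{F}, E→{A, D}; now {A, D, F}.
Read 'b': A→∅, D→∅, F→{D, E}; now {D, E}.
The final set {D, E} contains the accepting state E.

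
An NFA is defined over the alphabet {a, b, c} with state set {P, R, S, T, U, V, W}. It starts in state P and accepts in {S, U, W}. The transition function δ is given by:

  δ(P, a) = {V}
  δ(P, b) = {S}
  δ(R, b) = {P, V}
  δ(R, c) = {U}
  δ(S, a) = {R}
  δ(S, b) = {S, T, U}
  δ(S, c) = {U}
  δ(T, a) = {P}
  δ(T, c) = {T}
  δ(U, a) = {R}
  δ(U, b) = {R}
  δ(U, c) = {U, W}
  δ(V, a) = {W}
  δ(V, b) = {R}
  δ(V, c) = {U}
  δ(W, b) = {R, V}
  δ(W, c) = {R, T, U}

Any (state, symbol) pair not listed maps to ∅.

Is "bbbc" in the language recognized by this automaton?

Yes

Start in {P}.
Read 'b': {P} → {S}.
Read 'b': {S} → {S, T, U}.
Read 'b': {S, T, U} → {R, S, T, U}.
Read 'c': {R, S, T, U} → {T, U, W}.
The final set {T, U, W} contains the accepting states U, W.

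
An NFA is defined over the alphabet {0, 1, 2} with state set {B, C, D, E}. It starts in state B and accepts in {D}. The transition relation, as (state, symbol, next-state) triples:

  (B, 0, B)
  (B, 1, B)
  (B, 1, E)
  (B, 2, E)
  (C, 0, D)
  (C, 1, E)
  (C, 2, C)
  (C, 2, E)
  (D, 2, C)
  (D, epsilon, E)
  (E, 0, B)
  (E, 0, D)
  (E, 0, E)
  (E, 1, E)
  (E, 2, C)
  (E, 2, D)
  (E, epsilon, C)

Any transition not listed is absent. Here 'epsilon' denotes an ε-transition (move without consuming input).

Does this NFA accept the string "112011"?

Start in {B}.
Read '1': B→{B, E}; union {B, E}; ε-closure = {B, C, E}.
Read '1': B→{B, E}, C→{E}, E→{E}; union {B, E}; ε-closure = {B, C, E}.
Read '2': B→{E}, C→{C, E}, E→{C, D}; now {C, D, E}.
Read '0': C→{D}, D→∅, E→{B, D, E}; union {B, D, E}; ε-closure = {B, C, D, E}.
Read '1': B→{B, E}, C→{E}, D→∅, E→{E}; union {B, E}; ε-closure = {B, C, E}.
Read '1': B→{B, E}, C→{E}, E→{E}; union {B, E}; ε-closure = {B, C, E}.
The final set {B, C, E} contains no accepting state.

No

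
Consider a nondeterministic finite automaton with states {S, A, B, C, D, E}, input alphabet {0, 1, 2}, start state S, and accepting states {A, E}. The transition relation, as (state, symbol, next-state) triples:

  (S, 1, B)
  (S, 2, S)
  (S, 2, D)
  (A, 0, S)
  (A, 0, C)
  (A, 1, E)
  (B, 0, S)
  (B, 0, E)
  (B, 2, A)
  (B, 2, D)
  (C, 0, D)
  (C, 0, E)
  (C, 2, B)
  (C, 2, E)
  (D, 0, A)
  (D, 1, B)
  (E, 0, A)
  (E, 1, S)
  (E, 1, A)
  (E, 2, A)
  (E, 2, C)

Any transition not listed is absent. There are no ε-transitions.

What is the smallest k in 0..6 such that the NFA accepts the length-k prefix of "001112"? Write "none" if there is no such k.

none

Start in {S}.
Read '0': {S} → ∅.
The set is empty and remains empty for the remaining 5 symbols.
No reachable set along the way intersects F.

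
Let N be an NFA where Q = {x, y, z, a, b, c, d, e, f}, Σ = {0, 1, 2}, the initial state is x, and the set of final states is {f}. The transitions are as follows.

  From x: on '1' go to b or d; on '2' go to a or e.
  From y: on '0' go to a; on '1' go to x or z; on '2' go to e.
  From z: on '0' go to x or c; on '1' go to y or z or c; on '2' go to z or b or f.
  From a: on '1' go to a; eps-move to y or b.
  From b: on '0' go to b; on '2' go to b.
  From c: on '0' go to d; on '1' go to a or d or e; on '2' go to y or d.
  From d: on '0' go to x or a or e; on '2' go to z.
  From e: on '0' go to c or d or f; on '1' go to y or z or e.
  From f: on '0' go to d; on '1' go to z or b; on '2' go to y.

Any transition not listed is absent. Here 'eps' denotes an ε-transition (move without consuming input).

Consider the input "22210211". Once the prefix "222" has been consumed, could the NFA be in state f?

Start in {x}.
Read '2': {x} → {y, a, b, e}.
Read '2': {y, a, b, e} → {b, e}.
Read '2': {b, e} → {b}.
State f is not in {b}.

No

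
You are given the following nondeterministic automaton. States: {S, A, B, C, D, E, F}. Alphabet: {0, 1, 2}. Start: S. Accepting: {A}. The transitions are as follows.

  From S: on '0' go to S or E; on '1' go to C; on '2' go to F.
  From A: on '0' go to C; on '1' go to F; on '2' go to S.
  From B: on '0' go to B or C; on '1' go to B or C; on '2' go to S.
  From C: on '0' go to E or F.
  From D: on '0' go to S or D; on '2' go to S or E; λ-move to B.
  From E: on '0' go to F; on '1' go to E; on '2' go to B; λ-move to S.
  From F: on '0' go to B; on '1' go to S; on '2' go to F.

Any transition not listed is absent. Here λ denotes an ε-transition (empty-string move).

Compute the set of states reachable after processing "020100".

{S, B, C, E, F}

Start in {S}.
Read '0': {S} → {S, E}.
Read '2': {S, E} → {B, F}.
Read '0': {B, F} → {B, C}.
Read '1': {B, C} → {B, C}.
Read '0': {B, C} → {S, B, C, E, F}.
Read '0': {S, B, C, E, F} → {S, B, C, E, F}.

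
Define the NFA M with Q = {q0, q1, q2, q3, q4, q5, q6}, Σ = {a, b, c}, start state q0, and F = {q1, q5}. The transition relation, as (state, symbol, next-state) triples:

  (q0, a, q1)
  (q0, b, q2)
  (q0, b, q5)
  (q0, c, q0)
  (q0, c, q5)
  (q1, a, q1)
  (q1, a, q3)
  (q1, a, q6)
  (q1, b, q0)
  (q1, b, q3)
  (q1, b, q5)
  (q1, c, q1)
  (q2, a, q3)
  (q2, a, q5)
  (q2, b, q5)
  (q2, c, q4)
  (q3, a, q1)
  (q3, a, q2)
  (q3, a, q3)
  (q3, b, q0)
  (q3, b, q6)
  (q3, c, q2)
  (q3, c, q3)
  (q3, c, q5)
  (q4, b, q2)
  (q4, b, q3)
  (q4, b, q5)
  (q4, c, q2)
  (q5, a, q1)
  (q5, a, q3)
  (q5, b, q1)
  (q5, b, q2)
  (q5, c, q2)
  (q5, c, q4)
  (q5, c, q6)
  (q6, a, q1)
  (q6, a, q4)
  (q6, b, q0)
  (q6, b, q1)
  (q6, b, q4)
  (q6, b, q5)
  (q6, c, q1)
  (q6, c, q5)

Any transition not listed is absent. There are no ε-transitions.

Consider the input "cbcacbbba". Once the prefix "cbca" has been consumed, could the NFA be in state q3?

Start in {q0}.
Read 'c': q0→{q0, q5}; now {q0, q5}.
Read 'b': q0→{q2, q5}, q5→{q1, q2}; now {q1, q2, q5}.
Read 'c': q1→{q1}, q2→{q4}, q5→{q2, q4, q6}; now {q1, q2, q4, q6}.
Read 'a': q1→{q1, q3, q6}, q2→{q3, q5}, q4→∅, q6→{q1, q4}; now {q1, q3, q4, q5, q6}.
State q3 is in {q1, q3, q4, q5, q6}.

Yes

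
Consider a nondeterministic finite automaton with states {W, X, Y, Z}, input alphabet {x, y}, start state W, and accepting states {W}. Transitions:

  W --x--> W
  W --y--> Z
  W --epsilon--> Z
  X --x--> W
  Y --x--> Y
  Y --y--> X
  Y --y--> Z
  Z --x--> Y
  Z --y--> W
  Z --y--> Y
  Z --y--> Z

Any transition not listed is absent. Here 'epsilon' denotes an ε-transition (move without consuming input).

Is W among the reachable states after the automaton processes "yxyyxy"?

Yes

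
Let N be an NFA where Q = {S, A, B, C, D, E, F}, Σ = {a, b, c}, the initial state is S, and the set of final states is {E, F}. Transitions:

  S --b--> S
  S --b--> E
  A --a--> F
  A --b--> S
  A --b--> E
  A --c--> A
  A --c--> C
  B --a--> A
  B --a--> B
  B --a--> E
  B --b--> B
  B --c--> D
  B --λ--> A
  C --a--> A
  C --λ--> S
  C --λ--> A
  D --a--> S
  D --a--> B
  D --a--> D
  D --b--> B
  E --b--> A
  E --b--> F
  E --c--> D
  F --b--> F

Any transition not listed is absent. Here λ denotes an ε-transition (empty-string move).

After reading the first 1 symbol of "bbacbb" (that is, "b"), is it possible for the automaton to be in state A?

Start in {S}.
Read 'b': S→{S, E}; now {S, E}.
State A is not in {S, E}.

No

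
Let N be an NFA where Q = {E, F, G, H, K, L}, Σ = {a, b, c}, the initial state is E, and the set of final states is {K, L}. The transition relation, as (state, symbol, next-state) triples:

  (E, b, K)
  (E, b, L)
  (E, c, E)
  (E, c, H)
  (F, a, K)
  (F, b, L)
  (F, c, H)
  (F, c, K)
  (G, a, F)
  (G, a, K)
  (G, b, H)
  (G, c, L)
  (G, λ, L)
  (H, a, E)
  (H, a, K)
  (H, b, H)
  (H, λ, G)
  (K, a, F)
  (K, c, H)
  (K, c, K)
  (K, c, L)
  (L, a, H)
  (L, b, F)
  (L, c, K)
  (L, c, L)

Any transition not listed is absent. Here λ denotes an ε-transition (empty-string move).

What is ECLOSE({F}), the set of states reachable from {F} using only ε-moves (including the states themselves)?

{F}

Begin with {F}.
No ε-moves leave this set, so the closure equals the set itself.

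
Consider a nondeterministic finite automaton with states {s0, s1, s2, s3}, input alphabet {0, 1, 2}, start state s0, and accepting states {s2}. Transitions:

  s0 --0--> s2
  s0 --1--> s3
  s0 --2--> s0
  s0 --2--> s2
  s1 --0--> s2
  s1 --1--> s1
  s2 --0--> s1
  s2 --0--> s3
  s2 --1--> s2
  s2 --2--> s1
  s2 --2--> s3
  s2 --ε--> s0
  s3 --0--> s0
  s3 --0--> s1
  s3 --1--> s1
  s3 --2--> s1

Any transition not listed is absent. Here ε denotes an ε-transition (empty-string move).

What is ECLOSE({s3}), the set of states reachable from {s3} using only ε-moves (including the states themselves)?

{s3}

Begin with {s3}.
No ε-moves leave this set, so the closure equals the set itself.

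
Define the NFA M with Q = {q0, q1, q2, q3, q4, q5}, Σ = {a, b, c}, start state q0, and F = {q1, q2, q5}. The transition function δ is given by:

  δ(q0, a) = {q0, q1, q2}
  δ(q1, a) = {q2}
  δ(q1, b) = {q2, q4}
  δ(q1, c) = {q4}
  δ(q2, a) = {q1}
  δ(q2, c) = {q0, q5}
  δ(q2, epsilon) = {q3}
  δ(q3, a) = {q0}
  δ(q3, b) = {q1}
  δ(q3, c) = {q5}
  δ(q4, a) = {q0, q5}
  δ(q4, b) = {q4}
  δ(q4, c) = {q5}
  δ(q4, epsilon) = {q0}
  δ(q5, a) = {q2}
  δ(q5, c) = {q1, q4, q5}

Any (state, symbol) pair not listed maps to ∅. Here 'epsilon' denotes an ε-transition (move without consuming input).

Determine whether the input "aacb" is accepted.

Start in {q0}.
Read 'a': {q0} → {q0, q1, q2, q3}.
Read 'a': {q0, q1, q2, q3} → {q0, q1, q2, q3}.
Read 'c': {q0, q1, q2, q3} → {q0, q4, q5}.
Read 'b': {q0, q4, q5} → {q0, q4}.
The final set {q0, q4} contains no accepting state.

No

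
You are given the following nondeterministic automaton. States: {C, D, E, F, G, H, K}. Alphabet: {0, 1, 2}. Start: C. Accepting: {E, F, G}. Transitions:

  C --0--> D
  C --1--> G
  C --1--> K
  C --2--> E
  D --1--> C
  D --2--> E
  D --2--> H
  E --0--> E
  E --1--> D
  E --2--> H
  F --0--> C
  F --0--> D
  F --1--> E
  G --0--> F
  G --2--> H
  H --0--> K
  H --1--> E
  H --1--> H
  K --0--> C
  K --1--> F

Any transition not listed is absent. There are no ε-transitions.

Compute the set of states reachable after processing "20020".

{K}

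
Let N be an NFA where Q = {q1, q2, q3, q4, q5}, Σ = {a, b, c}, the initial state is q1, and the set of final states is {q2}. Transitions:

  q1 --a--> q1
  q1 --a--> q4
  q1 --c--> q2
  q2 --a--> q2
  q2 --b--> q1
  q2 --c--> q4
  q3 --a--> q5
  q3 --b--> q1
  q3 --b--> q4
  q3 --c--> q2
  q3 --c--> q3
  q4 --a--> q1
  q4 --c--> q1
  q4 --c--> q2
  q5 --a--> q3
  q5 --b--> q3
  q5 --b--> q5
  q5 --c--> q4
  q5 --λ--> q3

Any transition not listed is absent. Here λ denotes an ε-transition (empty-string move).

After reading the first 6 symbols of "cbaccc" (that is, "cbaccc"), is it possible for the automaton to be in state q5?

No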